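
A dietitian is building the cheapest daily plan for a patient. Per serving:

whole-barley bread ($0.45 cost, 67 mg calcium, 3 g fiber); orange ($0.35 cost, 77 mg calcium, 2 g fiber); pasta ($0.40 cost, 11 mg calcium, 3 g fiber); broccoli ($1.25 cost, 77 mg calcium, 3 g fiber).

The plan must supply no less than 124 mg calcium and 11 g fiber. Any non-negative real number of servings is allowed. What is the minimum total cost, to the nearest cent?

$1.54

An LP optimum is at a vertex; with two nutrient constraints at most two foods are used. Check each candidate.
whole-barley bread only: max(124/67, 11/3) = 3.667 servings → $1.65.
orange only: max(124/77, 11/2) = 5.5 servings → $1.93.
pasta only: max(124/11, 11/3) = 11.27 servings → $4.51.
broccoli only: max(124/77, 11/3) = 3.667 servings → $4.58.
whole-barley bread + orange: intersection lies outside the first quadrant.
whole-barley bread + pasta with both tight: 1.494 servings and 2.173 servings → $1.54.
whole-barley bread + broccoli: intersection lies outside the first quadrant.
orange + pasta with both tight: 1.201 servings and 2.866 servings → $1.57.
orange + broccoli with both targets exact would need a negative amount; discard.
pasta + broccoli with both tight: 2.399 servings and 1.268 servings → $2.54.
The minimum over all feasible corners is $1.54.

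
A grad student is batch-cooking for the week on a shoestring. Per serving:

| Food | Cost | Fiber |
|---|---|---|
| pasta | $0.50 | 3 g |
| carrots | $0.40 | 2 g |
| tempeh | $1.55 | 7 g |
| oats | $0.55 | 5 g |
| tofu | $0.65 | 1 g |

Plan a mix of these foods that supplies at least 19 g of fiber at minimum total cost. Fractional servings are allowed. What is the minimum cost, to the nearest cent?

$2.09

Cost per g of fiber: oats $0.1100, pasta $0.1667, carrots $0.2000, tempeh $0.2214, tofu $0.6500.
With no serving limits, use only oats: 19 g / 5 g = 3.8 servings × $0.55 = $2.09.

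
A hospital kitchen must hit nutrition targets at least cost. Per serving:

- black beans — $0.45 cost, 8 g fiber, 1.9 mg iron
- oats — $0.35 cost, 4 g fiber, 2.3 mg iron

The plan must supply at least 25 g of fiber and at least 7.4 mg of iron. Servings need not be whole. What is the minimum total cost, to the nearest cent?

$1.54

With two linear requirements the optimum uses one or two foods; enumerate the corners.
black beans only: max(25/8, 7.4/1.9) = 3.895 servings → $1.75.
oats only: max(25/4, 7.4/2.3) = 6.25 servings → $2.19.
black beans + oats with both tight: 2.583 servings and 1.083 servings → $1.54.
So the least-cost plan costs $1.54.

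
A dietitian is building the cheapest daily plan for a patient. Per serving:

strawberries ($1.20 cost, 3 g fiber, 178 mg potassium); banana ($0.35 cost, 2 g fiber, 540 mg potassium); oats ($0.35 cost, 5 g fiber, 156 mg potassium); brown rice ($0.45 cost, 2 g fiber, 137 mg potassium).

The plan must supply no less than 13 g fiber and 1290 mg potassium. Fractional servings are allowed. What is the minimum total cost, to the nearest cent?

$1.30

For a min-cost LP with two ≥-constraints, a basic feasible solution has at most two positive variables.
strawberries only: max(13/3, 1290/178) = 7.247 servings → $8.70.
banana only: max(13/2, 1290/540) = 6.5 servings → $2.27.
oats only: max(13/5, 1290/156) = 8.269 servings → $2.89.
brown rice only: max(13/2, 1290/137) = 9.416 servings → $4.24.
strawberries + banana with both tight: 3.513 servings and 1.231 servings → $4.65.
strawberries + oats: intersection lies outside the first quadrant.
strawberries + brown rice: intersection lies outside the first quadrant.
banana + oats with both tight: 1.852 servings and 1.859 servings → $1.30.
banana + brown rice with both tight: 0.9913 servings and 5.509 servings → $2.83.
oats + brown rice: the both-tight solution has a negative serving — not a feasible corner.
The minimum over all feasible corners is $1.30.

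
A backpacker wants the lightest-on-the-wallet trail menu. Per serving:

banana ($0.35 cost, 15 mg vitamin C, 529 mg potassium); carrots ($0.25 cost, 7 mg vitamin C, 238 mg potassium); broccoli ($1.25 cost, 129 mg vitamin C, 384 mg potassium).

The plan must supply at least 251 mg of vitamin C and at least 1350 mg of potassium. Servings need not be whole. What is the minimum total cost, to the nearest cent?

With two linear requirements the optimum uses one or two foods; enumerate the corners.
banana only: max(251/15, 1350/529) = 16.73 servings → $5.86.
carrots only: max(251/7, 1350/238) = 35.86 servings → $8.96.
broccoli only: max(251/129, 1350/384) = 3.516 servings → $4.39.
banana + carrots: intersection lies outside the first quadrant.
banana + broccoli with both tight: 1.245 servings and 1.801 servings → $2.69.
carrots + broccoli with both tight: 2.776 servings and 1.795 servings → $2.94.
So the least-cost plan costs $2.69.

$2.69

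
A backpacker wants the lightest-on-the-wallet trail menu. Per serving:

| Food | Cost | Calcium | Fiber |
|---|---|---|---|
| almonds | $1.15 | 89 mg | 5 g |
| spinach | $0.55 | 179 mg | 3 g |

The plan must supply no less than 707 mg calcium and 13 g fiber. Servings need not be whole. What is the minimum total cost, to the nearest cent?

$2.38

This is a tiny linear program; its minimum lies at a vertex of the feasible set. List the vertices and price them.
almonds only: max(707/89, 13/5) = 7.944 servings → $9.14.
spinach only: max(707/179, 13/3) = 4.333 servings → $2.38.
almonds + spinach with both tight: 0.328 servings and 3.787 servings → $2.46.
The minimum over all feasible corners is $2.38.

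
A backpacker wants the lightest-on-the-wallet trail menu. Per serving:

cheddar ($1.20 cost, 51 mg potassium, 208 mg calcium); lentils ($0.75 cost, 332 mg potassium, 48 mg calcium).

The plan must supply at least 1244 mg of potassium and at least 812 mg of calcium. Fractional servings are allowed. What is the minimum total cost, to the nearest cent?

$6.23

A basic optimal solution has at most two foods positive. Try each food alone and each pair with both targets met exactly.
cheddar only: max(1244/51, 812/208) = 24.39 servings → $29.27.
lentils only: max(1244/332, 812/48) = 16.92 servings → $12.69.
cheddar + lentils with both tight: 3.151 servings and 3.263 servings → $6.23.
So the least-cost plan costs $6.23.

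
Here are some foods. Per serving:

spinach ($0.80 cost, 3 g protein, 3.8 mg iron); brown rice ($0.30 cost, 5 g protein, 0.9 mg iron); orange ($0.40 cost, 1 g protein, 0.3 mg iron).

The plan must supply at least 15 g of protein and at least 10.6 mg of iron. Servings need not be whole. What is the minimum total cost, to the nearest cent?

$2.40

The cheapest plan sits at a corner of the feasible region — with two constraints it uses at most two foods.
spinach only: max(15/3, 10.6/3.8) = 5 servings → $4.00.
brown rice only: max(15/5, 10.6/0.9) = 11.78 servings → $3.53.
orange only: max(15/1, 10.6/0.3) = 35.33 servings → $14.13.
spinach + brown rice with both tight: 2.423 servings and 1.546 servings → $2.40.
spinach + orange with both tight: 2.103 servings and 8.69 servings → $5.16.
brown rice + orange: the both-tight solution has a negative serving — not a feasible corner.
Cheapest feasible corner: $2.40.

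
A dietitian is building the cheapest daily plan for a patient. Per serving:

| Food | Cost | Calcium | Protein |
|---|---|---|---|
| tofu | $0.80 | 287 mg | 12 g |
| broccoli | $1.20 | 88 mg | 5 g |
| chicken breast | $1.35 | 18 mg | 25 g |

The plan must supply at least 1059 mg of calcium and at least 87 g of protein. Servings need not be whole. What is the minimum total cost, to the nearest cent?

$5.24

This is a tiny linear program; its minimum lies at a vertex of the feasible set. List the vertices and price them.
tofu only: max(1059/287, 87/12) = 7.25 servings → $5.80.
broccoli only: max(1059/88, 87/5) = 17.4 servings → $20.88.
chicken breast only: max(1059/18, 87/25) = 58.83 servings → $79.42.
tofu + broccoli: the both-tight solution has a negative serving — not a feasible corner.
tofu + chicken breast with both tight: 3.579 servings and 1.762 servings → $5.24.
broccoli + chicken breast with both tight: 11.81 servings and 1.119 servings → $15.68.
The minimum over all feasible corners is $5.24.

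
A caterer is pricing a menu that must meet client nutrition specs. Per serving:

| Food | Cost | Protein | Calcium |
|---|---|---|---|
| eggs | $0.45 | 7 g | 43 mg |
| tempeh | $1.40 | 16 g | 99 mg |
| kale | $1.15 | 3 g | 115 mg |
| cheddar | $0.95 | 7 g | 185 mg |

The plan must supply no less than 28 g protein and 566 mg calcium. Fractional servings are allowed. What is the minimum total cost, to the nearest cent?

Check every corner: each single food scaled to meet both minima, and each pair solved so both constraints bind.
eggs only: max(28/7, 566/43) = 13.16 servings → $5.92.
tempeh only: max(28/16, 566/99) = 5.717 servings → $8.00.
kale only: max(28/3, 566/115) = 9.333 servings → $10.73.
cheddar only: max(28/7, 566/185) = 4 servings → $3.80.
eggs + tempeh with both targets exact would need a negative amount; discard.
eggs + kale with both tight: 2.251 servings and 4.08 servings → $5.71.
eggs + cheddar with both tight: 1.225 servings and 2.775 servings → $3.19.
tempeh + kale with both tight: 0.9864 servings and 4.073 servings → $6.06.
tempeh + cheddar with both tight: 0.5373 servings and 2.772 servings → $3.39.
kale + cheddar: intersection lies outside the first quadrant.
So the least-cost plan costs $3.19.

$3.19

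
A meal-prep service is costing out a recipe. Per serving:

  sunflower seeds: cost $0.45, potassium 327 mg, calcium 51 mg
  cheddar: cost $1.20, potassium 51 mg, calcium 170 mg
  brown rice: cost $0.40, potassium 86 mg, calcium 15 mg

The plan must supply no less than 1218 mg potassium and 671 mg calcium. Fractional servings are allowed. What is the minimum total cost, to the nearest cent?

$5.03

Minimising a linear cost over {potassium ≥ 1218, calcium ≥ 671, servings ≥ 0} — the optimum is at a vertex, using one or two foods.
sunflower seeds only: max(1218/327, 671/51) = 13.16 servings → $5.92.
cheddar only: max(1218/51, 671/170) = 23.88 servings → $28.66.
brown rice only: max(1218/86, 671/15) = 44.73 servings → $17.89.
sunflower seeds + cheddar with both tight: 3.262 servings and 2.969 servings → $5.03.
sunflower seeds + brown rice: the both-tight solution has a negative serving — not a feasible corner.
cheddar + brown rice with both tight: 2.846 servings and 12.47 servings → $8.41.
Cheapest feasible corner: $5.03.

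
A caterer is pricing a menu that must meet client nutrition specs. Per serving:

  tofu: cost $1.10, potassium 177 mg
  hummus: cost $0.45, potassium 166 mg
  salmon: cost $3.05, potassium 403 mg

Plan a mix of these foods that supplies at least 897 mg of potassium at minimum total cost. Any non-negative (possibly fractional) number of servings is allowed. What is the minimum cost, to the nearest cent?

Cost per mg of potassium: hummus $0.0027, tofu $0.0062, salmon $0.0076.
With no serving limits, use only hummus: 897 mg / 166 mg = 5.404 servings × $0.45 = $2.43.

$2.43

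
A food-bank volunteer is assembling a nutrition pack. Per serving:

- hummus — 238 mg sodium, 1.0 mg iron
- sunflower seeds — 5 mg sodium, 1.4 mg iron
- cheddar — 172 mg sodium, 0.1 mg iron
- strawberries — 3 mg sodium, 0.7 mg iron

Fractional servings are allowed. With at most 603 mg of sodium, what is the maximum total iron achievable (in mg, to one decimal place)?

168.8 mg

Iron per mg sodium: sunflower seeds 0.28, strawberries 0.2333, hummus 0.004202, cheddar 0.0005814.
With no serving limits, spend the whole sodium allowance on sunflower seeds: 603 mg / 5 mg × 1.4 mg = 168.8 mg.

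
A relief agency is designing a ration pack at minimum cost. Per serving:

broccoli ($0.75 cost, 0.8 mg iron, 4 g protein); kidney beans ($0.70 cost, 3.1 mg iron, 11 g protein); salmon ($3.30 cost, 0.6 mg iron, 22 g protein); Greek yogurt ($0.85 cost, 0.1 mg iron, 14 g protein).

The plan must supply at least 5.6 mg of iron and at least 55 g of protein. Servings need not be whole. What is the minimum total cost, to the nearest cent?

$3.39

At the optimum either one food covers both requirements or two foods hit both targets exactly; no other combination can be cheaper.
broccoli only: max(5.6/0.8, 55/4) = 13.75 servings → $10.31.
kidney beans only: max(5.6/3.1, 55/11) = 5 servings → $3.50.
salmon only: max(5.6/0.6, 55/22) = 9.333 servings → $30.80.
Greek yogurt only: max(5.6/0.1, 55/14) = 56 servings → $47.60.
broccoli + kidney beans: intersection lies outside the first quadrant.
broccoli + salmon with both tight: 5.934 servings and 1.421 servings → $9.14.
broccoli + Greek yogurt with both tight: 6.75 servings and 2 servings → $6.76.
kidney beans + salmon with both tight: 1.464 servings and 1.768 servings → $6.86.
kidney beans + Greek yogurt with both tight: 1.723 servings and 2.574 servings → $3.39.
salmon + Greek yogurt: the both-tight solution has a negative serving — not a feasible corner.
Cheapest feasible corner: $3.39.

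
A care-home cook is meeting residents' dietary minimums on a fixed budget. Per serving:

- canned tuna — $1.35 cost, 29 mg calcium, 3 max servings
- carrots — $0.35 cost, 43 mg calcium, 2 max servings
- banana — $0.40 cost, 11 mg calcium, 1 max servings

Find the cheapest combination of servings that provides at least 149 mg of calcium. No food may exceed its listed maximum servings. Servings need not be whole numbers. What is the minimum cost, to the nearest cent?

$3.52

Cost per mg of calcium: carrots $0.0081, banana $0.0364, canned tuna $0.0466.
Take 2 servings of carrots: +86.0 mg calcium for $0.70 (total $0.70, still need 63.0 mg).
Take 1 serving of banana: +11.0 mg calcium for $0.40 (total $1.10, still need 52.0 mg).
Take 1.793 servings of canned tuna: +52.0 mg calcium for $2.42 (total $3.52, still need 0.0 mg).
Filling from the cheapest source first is optimal under one linear minimum: $3.52.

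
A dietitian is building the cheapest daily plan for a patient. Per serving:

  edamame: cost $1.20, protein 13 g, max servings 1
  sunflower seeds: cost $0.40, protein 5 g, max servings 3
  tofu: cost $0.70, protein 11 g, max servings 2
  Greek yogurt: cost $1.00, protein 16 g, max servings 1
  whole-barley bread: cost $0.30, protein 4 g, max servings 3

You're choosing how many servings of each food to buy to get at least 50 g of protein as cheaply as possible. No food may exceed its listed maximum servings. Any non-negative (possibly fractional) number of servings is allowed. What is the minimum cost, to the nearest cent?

$3.30

Cost per g of protein: Greek yogurt $0.0625, tofu $0.0636, whole-barley bread $0.0750, sunflower seeds $0.0800, edamame $0.0923.
Take 1 serving of Greek yogurt: +16.0 g protein for $1.00 (total $1.00, still need 34.0 g).
Take 2 servings of tofu: +22.0 g protein for $1.40 (total $2.40, still need 12.0 g).
Take 3 servings of whole-barley bread: +12.0 g protein for $0.90 (total $3.30, still need 0.0 g).
Filling from the cheapest source first is optimal under one linear minimum: $3.30.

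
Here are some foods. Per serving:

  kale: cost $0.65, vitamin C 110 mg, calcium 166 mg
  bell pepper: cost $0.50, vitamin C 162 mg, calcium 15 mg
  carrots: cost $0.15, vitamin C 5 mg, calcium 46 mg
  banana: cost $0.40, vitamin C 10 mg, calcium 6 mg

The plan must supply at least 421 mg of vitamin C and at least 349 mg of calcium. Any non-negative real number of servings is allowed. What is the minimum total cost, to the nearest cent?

$1.92

For a min-cost LP with two ≥-constraints, a basic feasible solution has at most two positive variables.
kale only: max(421/110, 349/166) = 3.827 servings → $2.49.
bell pepper only: max(421/162, 349/15) = 23.27 servings → $11.63.
carrots only: max(421/5, 349/46) = 84.2 servings → $12.63.
banana only: max(421/10, 349/6) = 58.17 servings → $23.27.
kale + bell pepper with both tight: 1.99 servings and 1.248 servings → $1.92.
kale + carrots: the both-tight solution has a negative serving — not a feasible corner.
kale + banana with both tight: 0.964 servings and 31.5 servings → $13.22.
bell pepper + carrots with both tight: 2.389 servings and 6.808 servings → $2.22.
bell pepper + banana: intersection lies outside the first quadrant.
carrots + banana with both tight: 2.242 servings and 40.98 servings → $16.73.
So the least-cost plan costs $1.92.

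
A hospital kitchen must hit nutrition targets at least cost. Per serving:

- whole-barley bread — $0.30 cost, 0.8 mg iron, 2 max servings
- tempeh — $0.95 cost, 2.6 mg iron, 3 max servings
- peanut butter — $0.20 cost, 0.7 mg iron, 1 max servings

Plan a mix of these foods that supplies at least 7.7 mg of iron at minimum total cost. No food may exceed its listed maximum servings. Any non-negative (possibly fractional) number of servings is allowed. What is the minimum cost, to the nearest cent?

$2.76

Cost per mg of iron: peanut butter $0.2857, tempeh $0.3654, whole-barley bread $0.3750.
Take 1 serving of peanut butter: +0.7 mg iron for $0.20 (total $0.20, still need 7.0 mg).
Take 2.692 servings of tempeh: +7.0 mg iron for $2.56 (total $2.76, still need 0.0 mg).
Filling from the cheapest source first is optimal under one linear minimum: $2.76.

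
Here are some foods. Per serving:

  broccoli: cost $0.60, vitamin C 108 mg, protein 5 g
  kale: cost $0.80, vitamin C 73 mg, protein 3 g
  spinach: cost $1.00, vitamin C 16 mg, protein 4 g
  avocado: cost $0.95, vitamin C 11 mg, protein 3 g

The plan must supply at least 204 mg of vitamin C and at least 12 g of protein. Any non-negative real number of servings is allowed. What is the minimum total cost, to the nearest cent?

$1.44

For a min-cost LP with two ≥-constraints, a basic feasible solution has at most two positive variables.
broccoli only: max(204/108, 12/5) = 2.4 servings → $1.44.
kale only: max(204/73, 12/3) = 4 servings → $3.20.
spinach only: max(204/16, 12/4) = 12.75 servings → $12.75.
avocado only: max(204/11, 12/3) = 18.55 servings → $17.62.
broccoli + kale: intersection lies outside the first quadrant.
broccoli + spinach with both tight: 1.773 servings and 0.7841 servings → $1.85.
broccoli + avocado with both tight: 1.784 servings and 1.026 servings → $2.05.
kale + spinach with both tight: 2.557 servings and 1.082 servings → $3.13.
kale + avocado with both tight: 2.581 servings and 1.419 servings → $3.41.
spinach + avocado: the both-tight solution has a negative serving — not a feasible corner.
Cheapest feasible corner: $1.44.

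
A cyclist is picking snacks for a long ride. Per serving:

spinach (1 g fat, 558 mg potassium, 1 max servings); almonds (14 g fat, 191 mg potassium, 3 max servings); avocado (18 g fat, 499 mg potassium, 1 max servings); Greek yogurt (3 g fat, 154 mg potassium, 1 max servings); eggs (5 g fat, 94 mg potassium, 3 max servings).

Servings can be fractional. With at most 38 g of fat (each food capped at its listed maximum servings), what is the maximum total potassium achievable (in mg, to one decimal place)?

Potassium per g fat: spinach 558, Greek yogurt 51.33, avocado 27.72, eggs 18.8, almonds 13.64.
Take 1 serving of spinach: uses 1 g fat, +558.0 mg potassium (running total 558.0 mg).
Take 1 serving of Greek yogurt: uses 3 g fat, +154.0 mg potassium (running total 712.0 mg).
Take 1 serving of avocado: uses 18 g fat, +499.0 mg potassium (running total 1211.0 mg).
Take 3 servings of eggs: uses 15 g fat, +282.0 mg potassium (running total 1493.0 mg).
Take 0.07143 servings of almonds: uses 1 g fat, +13.6 mg potassium (running total 1506.6 mg).
Greedy by best ratio exhausts the fat allowance optimally: 1506.6 mg.

1506.6 mg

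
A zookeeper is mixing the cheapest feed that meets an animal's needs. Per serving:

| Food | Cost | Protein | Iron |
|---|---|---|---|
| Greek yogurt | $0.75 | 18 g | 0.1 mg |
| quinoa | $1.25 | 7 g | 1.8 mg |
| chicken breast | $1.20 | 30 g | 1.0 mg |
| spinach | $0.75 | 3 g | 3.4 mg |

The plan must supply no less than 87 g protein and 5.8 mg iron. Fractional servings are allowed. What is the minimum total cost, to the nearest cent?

For a min-cost LP with two ≥-constraints, a basic feasible solution has at most two positive variables.
Greek yogurt only: max(87/18, 5.8/0.1) = 58 servings → $43.50.
quinoa only: max(87/7, 5.8/1.8) = 12.43 servings → $15.54.
chicken breast only: max(87/30, 5.8/1.0) = 5.8 servings → $6.96.
spinach only: max(87/3, 5.8/3.4) = 29 servings → $21.75.
Greek yogurt + quinoa with both tight: 3.659 servings and 3.019 servings → $6.52.
Greek yogurt + chicken breast with both targets exact would need a negative amount; discard.
Greek yogurt + spinach with both tight: 4.571 servings and 1.571 servings → $4.61.
quinoa + chicken breast with both tight: 1.851 servings and 2.468 servings → $5.28.
quinoa + spinach: the both-tight solution has a negative serving — not a feasible corner.
chicken breast + spinach with both tight: 2.812 servings and 0.8788 servings → $4.03.
So the least-cost plan costs $4.03.

$4.03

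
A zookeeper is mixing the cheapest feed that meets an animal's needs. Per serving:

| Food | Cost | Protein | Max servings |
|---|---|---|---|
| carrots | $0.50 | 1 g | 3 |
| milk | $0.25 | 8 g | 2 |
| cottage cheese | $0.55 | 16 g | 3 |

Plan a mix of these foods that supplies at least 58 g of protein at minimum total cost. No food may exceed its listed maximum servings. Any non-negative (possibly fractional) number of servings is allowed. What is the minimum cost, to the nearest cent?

Cost per g of protein: milk $0.0312, cottage cheese $0.0344, carrots $0.5000.
Take 2 servings of milk: +16.0 g protein for $0.50 (total $0.50, still need 42.0 g).
Take 2.625 servings of cottage cheese: +42.0 g protein for $1.44 (total $1.94, still need 0.0 g).
Greedy by cheapest-per-g is optimal for a single linear constraint, so the minimum cost is $1.94.

$1.94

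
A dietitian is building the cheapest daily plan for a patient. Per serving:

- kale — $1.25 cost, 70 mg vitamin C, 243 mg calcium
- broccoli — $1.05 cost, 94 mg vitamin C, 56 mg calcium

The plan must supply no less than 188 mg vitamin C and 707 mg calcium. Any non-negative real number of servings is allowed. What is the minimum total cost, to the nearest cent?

$3.64

Check every corner: each single food scaled to meet both minima, and each pair solved so both constraints bind.
kale only: max(188/70, 707/243) = 2.909 servings → $3.64.
broccoli only: max(188/94, 707/56) = 12.62 servings → $13.26.
kale + broccoli: the both-tight solution has a negative serving — not a feasible corner.
The minimum over all feasible corners is $3.64.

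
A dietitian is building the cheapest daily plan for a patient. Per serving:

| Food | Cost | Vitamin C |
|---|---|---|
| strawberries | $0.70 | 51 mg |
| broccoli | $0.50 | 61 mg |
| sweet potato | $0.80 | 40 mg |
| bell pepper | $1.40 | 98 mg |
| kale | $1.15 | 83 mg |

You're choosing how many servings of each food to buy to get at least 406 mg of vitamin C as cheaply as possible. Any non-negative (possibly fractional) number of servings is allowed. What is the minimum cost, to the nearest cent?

$3.33

Cost per mg of vitamin C: broccoli $0.0082, strawberries $0.0137, kale $0.0139, bell pepper $0.0143, sweet potato $0.0200.
With no serving limits, use only broccoli: 406 mg / 61 mg = 6.656 servings × $0.50 = $3.33.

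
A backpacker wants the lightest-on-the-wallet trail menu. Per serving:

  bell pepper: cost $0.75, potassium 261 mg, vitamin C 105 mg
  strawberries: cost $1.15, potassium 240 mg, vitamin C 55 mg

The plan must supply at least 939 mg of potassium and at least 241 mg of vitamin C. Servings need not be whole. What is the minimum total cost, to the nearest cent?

$2.70

An LP optimum is at a vertex; with two nutrient constraints at most two foods are used. Check each candidate.
bell pepper only: max(939/261, 241/105) = 3.598 servings → $2.70.
strawberries only: max(939/240, 241/55) = 4.382 servings → $5.04.
bell pepper + strawberries with both tight: 0.5712 servings and 3.291 servings → $4.21.
The minimum over all feasible corners is $2.70.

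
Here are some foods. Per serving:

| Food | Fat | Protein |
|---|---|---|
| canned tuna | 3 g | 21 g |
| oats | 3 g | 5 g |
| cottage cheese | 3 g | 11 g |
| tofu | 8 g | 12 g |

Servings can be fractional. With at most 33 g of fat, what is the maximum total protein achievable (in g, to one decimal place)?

Protein per g fat: canned tuna 7, cottage cheese 3.667, oats 1.667, tofu 1.5.
With no serving limits, spend the whole fat allowance on canned tuna: 33 g / 3 g × 21 g = 231.0 g.

231.0 g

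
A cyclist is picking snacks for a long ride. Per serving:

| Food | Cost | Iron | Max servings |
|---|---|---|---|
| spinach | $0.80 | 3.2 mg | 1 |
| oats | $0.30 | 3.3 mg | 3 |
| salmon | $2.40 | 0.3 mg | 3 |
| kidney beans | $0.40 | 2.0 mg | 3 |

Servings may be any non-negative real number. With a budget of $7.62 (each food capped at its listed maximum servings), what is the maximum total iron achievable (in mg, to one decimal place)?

Iron per dollar: oats 11, kidney beans 5, spinach 4, salmon 0.125.
Take 3 servings of oats: spends $0.90, +9.9 mg iron (running total 9.9 mg).
Take 3 servings of kidney beans: spends $1.20, +6.0 mg iron (running total 15.9 mg).
Take 1 serving of spinach: spends $0.80, +3.2 mg iron (running total 19.1 mg).
Take 1.967 servings of salmon: spends $4.72, +0.6 mg iron (running total 19.7 mg).
Greedy by best ratio exhausts the cost allowance optimally: 19.7 mg.

19.7 mg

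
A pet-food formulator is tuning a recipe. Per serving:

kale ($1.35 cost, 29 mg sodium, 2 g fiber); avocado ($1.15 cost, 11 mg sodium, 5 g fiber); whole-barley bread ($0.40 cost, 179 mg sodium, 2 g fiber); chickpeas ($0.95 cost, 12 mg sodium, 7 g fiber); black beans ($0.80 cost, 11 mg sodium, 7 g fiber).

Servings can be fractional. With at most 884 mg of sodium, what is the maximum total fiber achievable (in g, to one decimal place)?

562.5 g

Fiber per mg sodium: black beans 0.6364, chickpeas 0.5833, avocado 0.4545, kale 0.06897, whole-barley bread 0.01117.
With no serving limits, spend the whole sodium allowance on black beans: 884 mg / 11 mg × 7 g = 562.5 g.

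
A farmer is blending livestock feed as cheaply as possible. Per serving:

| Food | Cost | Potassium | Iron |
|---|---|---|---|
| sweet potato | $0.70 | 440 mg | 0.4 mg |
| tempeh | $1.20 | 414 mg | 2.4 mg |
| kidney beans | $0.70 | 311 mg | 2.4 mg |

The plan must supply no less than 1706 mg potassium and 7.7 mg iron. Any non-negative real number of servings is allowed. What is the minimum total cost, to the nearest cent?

Two binding constraints pin down two serving amounts, so the optimal mix uses at most two foods. The candidates are each food alone (scaled to the tighter of potassium/iron) and each pair with both constraints tight.
sweet potato only: max(1706/440, 7.7/0.4) = 19.25 servings → $13.47.
tempeh only: max(1706/414, 7.7/2.4) = 4.121 servings → $4.94.
kidney beans only: max(1706/311, 7.7/2.4) = 5.486 servings → $3.84.
sweet potato + tempeh with both tight: 1.018 servings and 3.039 servings → $4.36.
sweet potato + kidney beans with both tight: 1.824 servings and 2.904 servings → $3.31.
tempeh + kidney beans: the both-tight solution has a negative serving — not a feasible corner.
So the least-cost plan costs $3.31.

$3.31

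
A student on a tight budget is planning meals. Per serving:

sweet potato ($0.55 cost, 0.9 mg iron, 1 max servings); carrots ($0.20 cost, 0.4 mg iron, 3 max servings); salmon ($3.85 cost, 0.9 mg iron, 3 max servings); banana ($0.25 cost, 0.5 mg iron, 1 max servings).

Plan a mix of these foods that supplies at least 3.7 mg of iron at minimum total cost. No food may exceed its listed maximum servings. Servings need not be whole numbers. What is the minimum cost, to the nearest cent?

Cost per mg of iron: carrots $0.5000, banana $0.5000, sweet potato $0.6111, salmon $4.2778.
Take 3 servings of carrots: +1.2 mg iron for $0.60 (total $0.60, still need 2.5 mg).
Take 1 serving of banana: +0.5 mg iron for $0.25 (total $0.85, still need 2.0 mg).
Take 1 serving of sweet potato: +0.9 mg iron for $0.55 (total $1.40, still need 1.1 mg).
Take 1.222 servings of salmon: +1.1 mg iron for $4.71 (total $6.11, still need 0.0 mg).
Filling from the cheapest source first is optimal under one linear minimum: $6.11.

$6.11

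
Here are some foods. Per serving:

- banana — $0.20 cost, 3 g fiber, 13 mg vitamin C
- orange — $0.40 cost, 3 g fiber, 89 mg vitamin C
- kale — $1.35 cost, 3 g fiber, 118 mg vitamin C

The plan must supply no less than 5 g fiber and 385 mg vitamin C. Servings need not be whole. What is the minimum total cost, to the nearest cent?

With two linear requirements the optimum uses one or two foods; enumerate the corners.
banana only: max(5/3, 385/13) = 29.62 servings → $5.92.
orange only: max(5/3, 385/89) = 4.326 servings → $1.73.
kale only: max(5/3, 385/118) = 3.263 servings → $4.40.
banana + orange with both targets exact would need a negative amount; discard.
banana + kale with both targets exact would need a negative amount; discard.
orange + kale: the both-tight solution has a negative serving — not a feasible corner.
So the least-cost plan costs $1.73.

$1.73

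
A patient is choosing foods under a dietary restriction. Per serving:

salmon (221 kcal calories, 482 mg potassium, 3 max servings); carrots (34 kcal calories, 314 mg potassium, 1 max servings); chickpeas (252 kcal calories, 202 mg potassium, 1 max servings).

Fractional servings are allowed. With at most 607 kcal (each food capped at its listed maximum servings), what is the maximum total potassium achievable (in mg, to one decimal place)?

Potassium per kcal: carrots 9.235, salmon 2.181, chickpeas 0.8016.
Take 1 serving of carrots: uses 34 kcal, +314.0 mg potassium (running total 314.0 mg).
Take 2.593 servings of salmon: uses 573 kcal, +1249.7 mg potassium (running total 1563.7 mg).
Greedy by best ratio exhausts the calories allowance optimally: 1563.7 mg.

1563.7 mg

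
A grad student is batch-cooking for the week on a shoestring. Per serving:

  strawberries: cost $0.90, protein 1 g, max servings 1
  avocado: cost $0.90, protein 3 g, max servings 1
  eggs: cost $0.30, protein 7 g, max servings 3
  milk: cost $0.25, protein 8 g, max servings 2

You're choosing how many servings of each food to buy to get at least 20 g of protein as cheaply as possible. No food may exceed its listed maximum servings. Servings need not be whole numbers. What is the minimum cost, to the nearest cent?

Cost per g of protein: milk $0.0312, eggs $0.0429, avocado $0.3000, strawberries $0.9000.
Take 2 servings of milk: +16.0 g protein for $0.50 (total $0.50, still need 4.0 g).
Take 0.5714 servings of eggs: +4.0 g protein for $0.17 (total $0.67, still need 0.0 g).
Greedy by cheapest-per-g is optimal for a single linear constraint, so the minimum cost is $0.67.

$0.67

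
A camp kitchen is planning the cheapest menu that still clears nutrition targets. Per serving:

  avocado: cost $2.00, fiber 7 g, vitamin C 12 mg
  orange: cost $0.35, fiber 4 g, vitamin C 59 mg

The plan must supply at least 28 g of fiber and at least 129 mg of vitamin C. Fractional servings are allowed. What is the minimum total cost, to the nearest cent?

A basic optimal solution has at most two foods positive. Try each food alone and each pair with both targets met exactly.
avocado only: max(28/7, 129/12) = 10.75 servings → $21.50.
orange only: max(28/4, 129/59) = 7 servings → $2.45.
avocado + orange with both tight: 3.112 servings and 1.553 servings → $6.77.
The minimum over all feasible corners is $2.45.

$2.45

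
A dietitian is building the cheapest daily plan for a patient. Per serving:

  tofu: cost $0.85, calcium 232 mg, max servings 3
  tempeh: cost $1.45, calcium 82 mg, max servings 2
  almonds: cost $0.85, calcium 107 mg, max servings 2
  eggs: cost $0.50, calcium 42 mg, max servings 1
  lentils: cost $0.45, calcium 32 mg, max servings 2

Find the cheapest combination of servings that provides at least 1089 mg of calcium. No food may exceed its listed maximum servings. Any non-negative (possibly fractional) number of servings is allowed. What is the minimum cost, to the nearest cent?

Cost per mg of calcium: tofu $0.0037, almonds $0.0079, eggs $0.0119, lentils $0.0141, tempeh $0.0177.
Take 3 servings of tofu: +696.0 mg calcium for $2.55 (total $2.55, still need 393.0 mg).
Take 2 servings of almonds: +214.0 mg calcium for $1.70 (total $4.25, still need 179.0 mg).
Take 1 serving of eggs: +42.0 mg calcium for $0.50 (total $4.75, still need 137.0 mg).
Take 2 servings of lentils: +64.0 mg calcium for $0.90 (total $5.65, still need 73.0 mg).
Take 0.8902 servings of tempeh: +73.0 mg calcium for $1.29 (total $6.94, still need 0.0 mg).
Filling from the cheapest source first is optimal under one linear minimum: $6.94.

$6.94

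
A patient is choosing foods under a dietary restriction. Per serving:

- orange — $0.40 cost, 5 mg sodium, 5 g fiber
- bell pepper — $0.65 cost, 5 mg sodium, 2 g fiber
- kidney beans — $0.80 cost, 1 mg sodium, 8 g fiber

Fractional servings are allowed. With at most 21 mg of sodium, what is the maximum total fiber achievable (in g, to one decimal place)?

168.0 g

Fiber per mg sodium: kidney beans 8, orange 1, bell pepper 0.4.
With no serving limits, spend the whole sodium allowance on kidney beans: 21 mg / 1 mg × 8 g = 168.0 g.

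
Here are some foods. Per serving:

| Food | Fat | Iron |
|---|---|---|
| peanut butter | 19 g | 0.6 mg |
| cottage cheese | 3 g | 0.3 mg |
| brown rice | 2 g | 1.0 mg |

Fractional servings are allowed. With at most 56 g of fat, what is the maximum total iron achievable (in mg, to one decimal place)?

28.0 mg

Iron per g fat: brown rice 0.5, cottage cheese 0.1, peanut butter 0.03158.
With no serving limits, spend the whole fat allowance on brown rice: 56 g / 2 g × 1.0 mg = 28.0 mg.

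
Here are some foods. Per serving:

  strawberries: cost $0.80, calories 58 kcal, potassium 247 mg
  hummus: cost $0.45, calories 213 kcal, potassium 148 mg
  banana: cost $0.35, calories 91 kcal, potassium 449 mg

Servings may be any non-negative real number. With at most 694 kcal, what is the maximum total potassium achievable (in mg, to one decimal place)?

Potassium per kcal: banana 4.934, strawberries 4.259, hummus 0.6948.
With no serving limits, spend the whole calories allowance on banana: 694 kcal / 91 kcal × 449 mg = 3424.2 mg.

3424.2 mg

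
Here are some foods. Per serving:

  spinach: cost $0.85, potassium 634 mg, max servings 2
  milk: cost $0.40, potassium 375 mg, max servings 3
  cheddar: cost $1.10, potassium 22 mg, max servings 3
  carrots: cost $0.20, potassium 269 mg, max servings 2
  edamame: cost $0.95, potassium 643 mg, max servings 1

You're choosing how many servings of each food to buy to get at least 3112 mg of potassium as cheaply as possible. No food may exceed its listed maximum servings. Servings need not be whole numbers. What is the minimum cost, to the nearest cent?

$3.57

Cost per mg of potassium: carrots $0.0007, milk $0.0011, spinach $0.0013, edamame $0.0015, cheddar $0.0500.
Take 2 servings of carrots: +538.0 mg potassium for $0.40 (total $0.40, still need 2574.0 mg).
Take 3 servings of milk: +1125.0 mg potassium for $1.20 (total $1.60, still need 1449.0 mg).
Take 2 servings of spinach: +1268.0 mg potassium for $1.70 (total $3.30, still need 181.0 mg).
Take 0.2815 servings of edamame: +181.0 mg potassium for $0.27 (total $3.57, still need 0.0 mg).
Greedy by cheapest-per-mg is optimal for a single linear constraint, so the minimum cost is $3.57.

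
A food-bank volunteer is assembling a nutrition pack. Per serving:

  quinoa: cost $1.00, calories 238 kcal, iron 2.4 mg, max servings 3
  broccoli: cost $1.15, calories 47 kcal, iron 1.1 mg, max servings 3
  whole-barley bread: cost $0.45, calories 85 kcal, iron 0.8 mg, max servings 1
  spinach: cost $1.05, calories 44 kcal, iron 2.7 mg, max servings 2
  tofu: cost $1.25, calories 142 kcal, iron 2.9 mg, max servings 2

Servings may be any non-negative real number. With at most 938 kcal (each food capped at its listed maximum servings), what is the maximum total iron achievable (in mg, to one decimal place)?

18.8 mg

Iron per kcal: spinach 0.06136, broccoli 0.0234, tofu 0.02042, quinoa 0.01008, whole-barley bread 0.009412.
Take 2 servings of spinach: uses 88 kcal, +5.4 mg iron (running total 5.4 mg).
Take 3 servings of broccoli: uses 141 kcal, +3.3 mg iron (running total 8.7 mg).
Take 2 servings of tofu: uses 284 kcal, +5.8 mg iron (running total 14.5 mg).
Take 1.786 servings of quinoa: uses 425 kcal, +4.3 mg iron (running total 18.8 mg).
Greedy by best ratio exhausts the calories allowance optimally: 18.8 mg.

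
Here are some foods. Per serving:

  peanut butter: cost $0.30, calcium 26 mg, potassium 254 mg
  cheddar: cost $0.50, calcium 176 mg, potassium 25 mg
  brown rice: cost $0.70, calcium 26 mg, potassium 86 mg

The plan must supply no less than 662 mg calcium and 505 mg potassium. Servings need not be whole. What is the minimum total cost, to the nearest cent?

Check every corner: each single food scaled to meet both minima, and each pair solved so both constraints bind.
peanut butter only: max(662/26, 505/254) = 25.46 servings → $7.64.
cheddar only: max(662/176, 505/25) = 20.2 servings → $10.10.
brown rice only: max(662/26, 505/86) = 25.46 servings → $17.82.
peanut butter + cheddar with both tight: 1.642 servings and 3.519 servings → $2.25.
peanut butter + brown rice: intersection lies outside the first quadrant.
cheddar + brown rice with both tight: 3.024 servings and 4.993 servings → $5.01.
The minimum over all feasible corners is $2.25.

$2.25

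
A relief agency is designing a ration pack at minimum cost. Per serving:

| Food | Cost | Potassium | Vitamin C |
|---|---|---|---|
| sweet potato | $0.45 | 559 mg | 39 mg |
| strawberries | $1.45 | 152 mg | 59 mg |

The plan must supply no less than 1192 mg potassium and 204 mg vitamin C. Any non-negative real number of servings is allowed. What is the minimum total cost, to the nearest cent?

The cheapest plan sits at a corner of the feasible region — with two constraints it uses at most two foods.
sweet potato only: max(1192/559, 204/39) = 5.231 servings → $2.35.
strawberries only: max(1192/152, 204/59) = 7.842 servings → $11.37.
sweet potato + strawberries with both tight: 1.453 servings and 2.497 servings → $4.27.
The minimum over all feasible corners is $2.35.

$2.35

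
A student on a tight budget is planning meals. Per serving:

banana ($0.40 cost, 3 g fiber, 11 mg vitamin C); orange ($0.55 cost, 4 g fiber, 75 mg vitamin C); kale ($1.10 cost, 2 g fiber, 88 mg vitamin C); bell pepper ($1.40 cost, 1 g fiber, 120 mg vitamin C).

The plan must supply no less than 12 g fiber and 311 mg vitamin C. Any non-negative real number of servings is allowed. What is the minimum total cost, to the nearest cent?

Compare the cost at each extreme point of the feasible region.
banana only: max(12/3, 311/11) = 28.27 servings → $11.31.
orange only: max(12/4, 311/75) = 4.147 servings → $2.28.
kale only: max(12/2, 311/88) = 6 servings → $6.60.
bell pepper only: max(12/1, 311/120) = 12 servings → $16.80.
banana + orange: the both-tight solution has a negative serving — not a feasible corner.
banana + kale with both tight: 1.793 servings and 3.31 servings → $4.36.
banana + bell pepper with both tight: 3.235 servings and 2.295 servings → $4.51.
orange + kale with both tight: 2.149 servings and 1.703 servings → $3.05.
orange + bell pepper with both tight: 2.788 servings and 0.8494 servings → $2.72.
kale + bell pepper: intersection lies outside the first quadrant.
So the least-cost plan costs $2.28.

$2.28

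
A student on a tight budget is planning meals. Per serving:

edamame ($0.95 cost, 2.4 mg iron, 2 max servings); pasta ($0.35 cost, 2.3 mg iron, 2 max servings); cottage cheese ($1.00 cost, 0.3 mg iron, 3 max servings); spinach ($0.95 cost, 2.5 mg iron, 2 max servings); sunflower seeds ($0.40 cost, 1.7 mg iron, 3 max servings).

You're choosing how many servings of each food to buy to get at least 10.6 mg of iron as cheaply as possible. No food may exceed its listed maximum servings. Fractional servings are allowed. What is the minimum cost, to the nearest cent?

Cost per mg of iron: pasta $0.1522, sunflower seeds $0.2353, spinach $0.3800, edamame $0.3958, cottage cheese $3.3333.
Take 2 servings of pasta: +4.6 mg iron for $0.70 (total $0.70, still need 6.0 mg).
Take 3 servings of sunflower seeds: +5.1 mg iron for $1.20 (total $1.90, still need 0.9 mg).
Take 0.36 servings of spinach: +0.9 mg iron for $0.34 (total $2.24, still need 0.0 mg).
Greedy by cheapest-per-mg is optimal for a single linear constraint, so the minimum cost is $2.24.

$2.24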